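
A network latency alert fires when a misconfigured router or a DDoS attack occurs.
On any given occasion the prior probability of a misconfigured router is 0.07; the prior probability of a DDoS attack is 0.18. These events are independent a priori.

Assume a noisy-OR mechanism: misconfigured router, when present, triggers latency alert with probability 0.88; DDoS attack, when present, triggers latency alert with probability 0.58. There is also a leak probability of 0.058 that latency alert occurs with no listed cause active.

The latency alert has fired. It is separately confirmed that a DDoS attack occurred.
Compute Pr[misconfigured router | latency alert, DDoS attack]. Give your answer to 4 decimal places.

Pr[misconfigured router | latency alert, DDoS attack] ≈ 0.1060

Under noisy-OR, P(latency alert | causes) = 1 − (1−0.058)·∏(1−qᵢ) over the active causes.
By total probability over both values of misconfigured router:
  P(latency alert | DDoS attack) = 0.60436*0.93 + 0.952523*0.07
        = 0.562055 + 0.066677 = 0.628732
Keeping only the misconfigured router-present terms gives 0.066677, so
  P(misconfigured router | latency alert, DDoS attack) = 0.066677 / 0.628732 ≈ 0.1060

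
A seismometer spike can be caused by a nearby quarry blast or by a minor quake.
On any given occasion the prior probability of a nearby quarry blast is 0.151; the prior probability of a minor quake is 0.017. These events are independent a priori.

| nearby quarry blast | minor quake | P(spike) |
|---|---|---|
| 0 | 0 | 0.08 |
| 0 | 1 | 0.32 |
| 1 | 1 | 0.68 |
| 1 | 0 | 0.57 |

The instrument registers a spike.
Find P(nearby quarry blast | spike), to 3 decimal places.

P(nearby quarry blast | spike) ≈ 0.547

P(spike) = 0.08×0.849×0.983 + 0.32×0.849×0.017 + 0.57×0.151×0.983 + 0.68×0.151×0.017 = 0.066765 + 0.004619 + 0.084607 + 0.001746 = 0.157737
Of this, 0.086353 comes from 0.084607 + 0.001746 (the nearby quarry blast=true cases).
Hence the posterior is 0.086353/0.157737 ≈ 0.547.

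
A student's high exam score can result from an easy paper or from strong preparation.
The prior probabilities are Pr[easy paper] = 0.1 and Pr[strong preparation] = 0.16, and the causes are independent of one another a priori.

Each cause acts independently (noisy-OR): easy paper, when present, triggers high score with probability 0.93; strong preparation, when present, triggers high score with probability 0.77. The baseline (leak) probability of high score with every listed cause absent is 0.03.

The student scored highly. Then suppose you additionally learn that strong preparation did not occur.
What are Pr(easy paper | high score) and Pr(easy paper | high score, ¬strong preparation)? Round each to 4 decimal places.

Under noisy-OR, P(high score | causes) = 1 − (1−0.03)·∏(1−qᵢ) over the active causes.
P(high score) = 0.03×0.9×0.84 + 0.7769×0.9×0.16 + 0.9321×0.1×0.84 + 0.984383×0.1×0.16 = 0.022680 + 0.111874 + 0.078296 + 0.015750 = 0.228600
Of this, 0.094046 comes from 0.078296 + 0.015750 (the easy paper=true cases).
Hence the posterior is 0.094046/0.228600 ≈ 0.4114.

With the extra evidence:
Enumerate both values of easy paper and weight by the priors:
  P(high score | ¬strong preparation) = 0.03*0.9 + 0.9321*0.1
        = 0.027000 + 0.093210 = 0.120210
Keeping only the easy paper-present terms gives 0.093210, so
  P(easy paper | high score, ¬strong preparation) = 0.093210 / 0.120210 ≈ 0.7754
With strong preparation excluded, easy paper must carry more of the explanatory weight for the high score.

Pr(easy paper | high score) ≈ 0.4114; Pr(easy paper | high score, ¬strong preparation) ≈ 0.7754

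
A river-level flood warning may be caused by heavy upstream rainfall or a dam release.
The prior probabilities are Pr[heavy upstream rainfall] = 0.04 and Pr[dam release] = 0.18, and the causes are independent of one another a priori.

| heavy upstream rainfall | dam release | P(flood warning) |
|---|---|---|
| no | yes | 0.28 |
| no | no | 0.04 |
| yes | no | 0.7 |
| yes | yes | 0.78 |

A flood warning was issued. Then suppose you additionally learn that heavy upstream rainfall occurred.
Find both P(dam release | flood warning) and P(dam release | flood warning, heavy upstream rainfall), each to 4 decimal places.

Weight on dam release=true, given the evidence: 0.048384 + 0.005616 = 0.054000
Normalizer over all consistent configurations: 0.04×0.96×0.82 + 0.28×0.96×0.18 + 0.7×0.04×0.82 + 0.78×0.04×0.18 = 0.108448
Posterior = 0.054000 / 0.108448 ≈ 0.4979

With the extra evidence:
P(flood warning | heavy upstream rainfall) = 0.7×0.82 + 0.78×0.18 = 0.574000 + 0.140400 = 0.714400
The dam release-present share is 0.78×0.18 = 0.140400.
So P(dam release | flood warning, heavy upstream rainfall) = 0.140400/0.714400 ≈ 0.1965.

P(dam release | flood warning) ≈ 0.4979; P(dam release | flood warning, heavy upstream rainfall) ≈ 0.1965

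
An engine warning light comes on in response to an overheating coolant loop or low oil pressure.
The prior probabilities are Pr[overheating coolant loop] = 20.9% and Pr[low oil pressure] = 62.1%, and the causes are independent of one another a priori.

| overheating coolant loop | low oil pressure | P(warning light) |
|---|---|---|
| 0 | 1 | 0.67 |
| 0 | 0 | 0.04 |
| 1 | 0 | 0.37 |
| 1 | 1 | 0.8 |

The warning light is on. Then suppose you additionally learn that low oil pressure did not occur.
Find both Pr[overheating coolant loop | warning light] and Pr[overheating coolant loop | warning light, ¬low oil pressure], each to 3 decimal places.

P(warning light) = 0.04×0.791×0.379 + 0.67×0.791×0.621 + 0.37×0.209×0.379 + 0.8×0.209×0.621 = 0.011992 + 0.329111 + 0.029308 + 0.103831 = 0.474242
Restricting to configurations with overheating coolant loop present: 0.029308 + 0.103831 = 0.133139.
Hence the posterior is 0.133139/0.474242 ≈ 0.281.

Now also conditioning on low oil pressure≠true:
Sum P(warning light|·) weighted by the priors over both values of overheating coolant loop:
  P(warning light | ¬low oil pressure) = 0.04·0.791 + 0.37·0.209
        = 0.031640 + 0.077330 = 0.108970
Configurations with overheating coolant loop contribute 0.077330, so
  P(overheating coolant loop | warning light, ¬low oil pressure) = 0.077330 / 0.108970 ≈ 0.710
Ruling out low oil pressure raises the posterior on overheating coolant loop — the flip side of explaining away.

Pr[overheating coolant loop | warning light] ≈ 0.281; Pr[overheating coolant loop | warning light, ¬low oil pressure] ≈ 0.710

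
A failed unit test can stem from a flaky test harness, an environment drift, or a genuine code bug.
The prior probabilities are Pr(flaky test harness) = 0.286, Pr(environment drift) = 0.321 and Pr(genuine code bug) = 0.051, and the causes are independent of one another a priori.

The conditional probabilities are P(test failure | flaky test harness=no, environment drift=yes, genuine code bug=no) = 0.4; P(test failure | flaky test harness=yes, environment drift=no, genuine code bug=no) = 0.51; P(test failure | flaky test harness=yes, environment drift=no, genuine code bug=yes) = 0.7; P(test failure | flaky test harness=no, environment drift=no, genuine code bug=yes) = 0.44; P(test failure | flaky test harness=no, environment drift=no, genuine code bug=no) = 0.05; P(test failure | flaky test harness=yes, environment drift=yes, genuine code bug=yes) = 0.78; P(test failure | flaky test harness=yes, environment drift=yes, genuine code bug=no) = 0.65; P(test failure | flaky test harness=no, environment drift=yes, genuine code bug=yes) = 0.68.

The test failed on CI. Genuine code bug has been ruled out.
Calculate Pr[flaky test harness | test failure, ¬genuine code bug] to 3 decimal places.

Sum P(test failure|·) weighted by the priors over the 4 (flaky test harness, environment drift) configurations:
  P(test failure | ¬genuine code bug) = 0.05·0.714·0.679 + 0.4·0.714·0.321 + 0.51·0.286·0.679 + 0.65·0.286·0.321
        = 0.024240 + 0.091678 + 0.099039 + 0.059674 = 0.274631
Configurations with flaky test harness contribute 0.158713, so
  P(flaky test harness | test failure, ¬genuine code bug) = 0.158713 / 0.274631 ≈ 0.578

Pr[flaky test harness | test failure, ¬genuine code bug] ≈ 0.578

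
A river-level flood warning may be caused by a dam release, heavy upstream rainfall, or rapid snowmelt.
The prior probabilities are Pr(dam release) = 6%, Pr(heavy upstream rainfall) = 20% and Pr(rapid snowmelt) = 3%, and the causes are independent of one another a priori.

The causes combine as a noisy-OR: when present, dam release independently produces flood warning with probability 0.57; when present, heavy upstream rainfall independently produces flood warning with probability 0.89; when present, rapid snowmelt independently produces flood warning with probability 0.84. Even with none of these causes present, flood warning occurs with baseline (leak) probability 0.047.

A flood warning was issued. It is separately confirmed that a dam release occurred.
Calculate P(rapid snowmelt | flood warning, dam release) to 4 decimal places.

P(rapid snowmelt | flood warning, dam release) ≈ 0.0423

Under noisy-OR, P(flood warning | causes) = 1 − (1−0.047)·∏(1−qᵢ) over the active causes.
Numerator (weight on configurations with rapid snowmelt): 0.022426 + 0.005957 = 0.028383
The normalizing constant is 0.59021·0.8·0.97 + 0.934434·0.8·0.03 + 0.954923·0.2·0.97 + 0.992788·0.2·0.03 = 0.671641
Posterior = 0.028383 / 0.671641 ≈ 0.0423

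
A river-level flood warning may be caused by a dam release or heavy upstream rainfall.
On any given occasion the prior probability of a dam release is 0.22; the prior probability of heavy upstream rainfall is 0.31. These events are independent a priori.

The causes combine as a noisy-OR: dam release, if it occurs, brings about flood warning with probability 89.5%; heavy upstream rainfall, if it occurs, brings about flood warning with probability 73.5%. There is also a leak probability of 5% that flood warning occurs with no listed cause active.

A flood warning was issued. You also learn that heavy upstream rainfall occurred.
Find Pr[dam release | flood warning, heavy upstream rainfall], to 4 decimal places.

Under noisy-OR, P(flood warning | causes) = 1 − (1−0.05)·∏(1−qᵢ) over the active causes.
P(flood warning | heavy upstream rainfall) = 0.74825*0.78 + 0.973566*0.22 = 0.583635 + 0.214185 = 0.797820
Of this, 0.214185 comes from 0.973566*0.22 (the dam release=true cases).
Hence the posterior is 0.214185/0.797820 ≈ 0.2685.

Pr[dam release | flood warning, heavy upstream rainfall] ≈ 0.2685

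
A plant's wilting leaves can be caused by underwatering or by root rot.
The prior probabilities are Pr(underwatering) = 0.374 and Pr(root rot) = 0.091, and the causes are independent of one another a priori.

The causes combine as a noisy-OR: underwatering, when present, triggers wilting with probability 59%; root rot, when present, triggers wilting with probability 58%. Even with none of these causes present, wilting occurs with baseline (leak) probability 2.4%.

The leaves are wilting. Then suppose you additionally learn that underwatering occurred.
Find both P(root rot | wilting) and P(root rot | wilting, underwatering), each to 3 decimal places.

P(root rot | wilting) ≈ 0.222; P(root rot | wilting, underwatering) ≈ 0.122

Under noisy-OR, P(wilting | causes) = 1 − (1−0.024)·∏(1−qᵢ) over the active causes.
Enumerate the 4 (underwatering, root rot) configurations and weight by the priors:
  P(wilting) = 0.024*0.626*0.909 + 0.59008*0.626*0.091 + 0.59984*0.374*0.909 + 0.831933*0.374*0.091
        = 0.013657 + 0.033614 + 0.203925 + 0.028314 = 0.279510
The terms with root rot present sum to 0.061928, so
  P(root rot | wilting) = 0.061928 / 0.279510 ≈ 0.222

Now condition on the additional information:
Numerator (weight on configurations with root rot): 0.831933*0.091 = 0.075706
The normalizing constant is 0.59984*0.909 + 0.831933*0.091 = 0.620961
Posterior = 0.075706 / 0.620961 ≈ 0.122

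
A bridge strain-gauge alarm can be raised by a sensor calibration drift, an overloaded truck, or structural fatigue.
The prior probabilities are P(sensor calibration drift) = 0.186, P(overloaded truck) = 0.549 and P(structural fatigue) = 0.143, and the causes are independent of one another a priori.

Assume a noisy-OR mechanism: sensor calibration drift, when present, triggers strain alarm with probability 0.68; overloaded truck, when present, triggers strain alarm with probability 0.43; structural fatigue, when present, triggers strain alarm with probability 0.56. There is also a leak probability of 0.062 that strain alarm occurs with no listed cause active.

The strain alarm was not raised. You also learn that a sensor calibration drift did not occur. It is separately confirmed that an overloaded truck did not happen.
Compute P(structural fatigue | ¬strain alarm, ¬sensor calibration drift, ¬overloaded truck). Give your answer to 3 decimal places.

P(structural fatigue | ¬strain alarm, ¬sensor calibration drift, ¬overloaded truck) ≈ 0.068

Under noisy-OR, P(strain alarm | causes) = 1 − (1−0.062)·∏(1−qᵢ) over the active causes.
Numerator (weight on configurations with structural fatigue): 0.41272×0.143 = 0.059019
Denominator P(¬strain alarm | ¬sensor calibration drift, ¬overloaded truck): 0.938×0.857 + 0.41272×0.143 = 0.862885
P(structural fatigue | ¬strain alarm, ¬sensor calibration drift, ¬overloaded truck) = 0.059019/0.862885 ≈ 0.068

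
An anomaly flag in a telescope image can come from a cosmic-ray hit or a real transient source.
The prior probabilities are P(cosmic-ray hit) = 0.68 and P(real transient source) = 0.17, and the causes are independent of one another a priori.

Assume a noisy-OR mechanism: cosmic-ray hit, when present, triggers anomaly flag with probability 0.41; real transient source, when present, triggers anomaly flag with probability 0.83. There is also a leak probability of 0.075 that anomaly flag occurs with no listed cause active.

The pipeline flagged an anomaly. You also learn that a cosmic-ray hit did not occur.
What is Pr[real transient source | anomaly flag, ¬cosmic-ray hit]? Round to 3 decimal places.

Pr[real transient source | anomaly flag, ¬cosmic-ray hit] ≈ 0.697

Under noisy-OR, P(anomaly flag | causes) = 1 − (1−0.075)·∏(1−qᵢ) over the active causes.
By total probability over both values of real transient source:
  P(anomaly flag | ¬cosmic-ray hit) = 0.075·0.83 + 0.84275·0.17
        = 0.062250 + 0.143268 = 0.205518
The terms with real transient source present sum to 0.143268, so
  P(real transient source | anomaly flag, ¬cosmic-ray hit) = 0.143268 / 0.205518 ≈ 0.697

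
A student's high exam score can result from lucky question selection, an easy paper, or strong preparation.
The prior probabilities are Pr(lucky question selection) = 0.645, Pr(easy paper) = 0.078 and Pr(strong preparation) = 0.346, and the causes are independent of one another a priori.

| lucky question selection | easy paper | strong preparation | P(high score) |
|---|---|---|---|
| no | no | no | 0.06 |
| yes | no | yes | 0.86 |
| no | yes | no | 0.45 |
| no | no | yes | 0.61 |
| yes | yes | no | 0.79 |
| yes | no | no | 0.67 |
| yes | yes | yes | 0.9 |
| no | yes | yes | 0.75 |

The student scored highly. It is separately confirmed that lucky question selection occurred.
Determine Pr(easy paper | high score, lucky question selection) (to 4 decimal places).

Sum P(high score|·) weighted by the priors over the 4 (easy paper, strong preparation) configurations:
  P(high score | lucky question selection) = 0.67×0.922×0.654 + 0.86×0.922×0.346 + 0.79×0.078×0.654 + 0.9×0.078×0.346
        = 0.404002 + 0.274350 + 0.040299 + 0.024289 = 0.742940
Keeping only the easy paper-present terms gives 0.064588, so
  P(easy paper | high score, lucky question selection) = 0.064588 / 0.742940 ≈ 0.0869

Pr(easy paper | high score, lucky question selection) ≈ 0.0869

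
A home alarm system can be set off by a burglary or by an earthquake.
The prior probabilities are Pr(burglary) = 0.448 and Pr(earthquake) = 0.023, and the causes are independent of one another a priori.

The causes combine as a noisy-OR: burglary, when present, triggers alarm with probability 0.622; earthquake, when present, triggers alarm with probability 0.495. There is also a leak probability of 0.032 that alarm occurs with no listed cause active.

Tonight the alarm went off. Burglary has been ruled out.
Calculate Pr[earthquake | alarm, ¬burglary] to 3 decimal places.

Under noisy-OR, P(alarm | causes) = 1 − (1−0.032)·∏(1−qᵢ) over the active causes.
Sum P(alarm|·) weighted by the priors over both values of earthquake:
  P(alarm | ¬burglary) = 0.032*0.977 + 0.51116*0.023
        = 0.031264 + 0.011757 = 0.043021
Configurations with earthquake contribute 0.011757, so
  P(earthquake | alarm, ¬burglary) = 0.011757 / 0.043021 ≈ 0.273

Pr[earthquake | alarm, ¬burglary] ≈ 0.273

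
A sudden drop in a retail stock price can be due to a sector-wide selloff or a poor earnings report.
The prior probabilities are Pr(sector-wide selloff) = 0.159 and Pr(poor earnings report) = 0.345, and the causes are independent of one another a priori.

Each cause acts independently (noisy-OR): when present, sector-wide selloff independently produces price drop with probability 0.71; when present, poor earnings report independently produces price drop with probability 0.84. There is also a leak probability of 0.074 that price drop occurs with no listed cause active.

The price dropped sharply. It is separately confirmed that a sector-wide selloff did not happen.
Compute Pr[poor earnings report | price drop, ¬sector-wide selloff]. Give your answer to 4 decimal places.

Pr[poor earnings report | price drop, ¬sector-wide selloff] ≈ 0.8584

Under noisy-OR, P(price drop | causes) = 1 − (1−0.074)·∏(1−qᵢ) over the active causes.
Enumerate both values of poor earnings report and weight by the priors:
  P(price drop | ¬sector-wide selloff) = 0.074·0.655 + 0.85184·0.345
        = 0.048470 + 0.293885 = 0.342355
Keeping only the poor earnings report-present terms gives 0.293885, so
  P(poor earnings report | price drop, ¬sector-wide selloff) = 0.293885 / 0.342355 ≈ 0.8584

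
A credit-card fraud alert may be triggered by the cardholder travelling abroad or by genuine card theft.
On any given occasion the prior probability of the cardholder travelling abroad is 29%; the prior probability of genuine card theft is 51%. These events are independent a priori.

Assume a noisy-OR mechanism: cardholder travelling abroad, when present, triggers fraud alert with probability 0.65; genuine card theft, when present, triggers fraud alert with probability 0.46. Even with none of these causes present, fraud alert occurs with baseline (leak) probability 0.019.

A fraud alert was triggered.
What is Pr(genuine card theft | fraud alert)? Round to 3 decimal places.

Under noisy-OR, P(fraud alert | causes) = 1 − (1−0.019)·∏(1−qᵢ) over the active causes.
P(fraud alert) = 0.019×0.71×0.49 + 0.47026×0.71×0.51 + 0.65665×0.29×0.49 + 0.814591×0.29×0.51 = 0.006610 + 0.170281 + 0.093310 + 0.120478 = 0.390679
Of this, 0.290759 comes from 0.170281 + 0.120478 (the genuine card theft=true cases).
So P(genuine card theft | fraud alert) = 0.290759/0.390679 ≈ 0.744.

Pr(genuine card theft | fraud alert) ≈ 0.744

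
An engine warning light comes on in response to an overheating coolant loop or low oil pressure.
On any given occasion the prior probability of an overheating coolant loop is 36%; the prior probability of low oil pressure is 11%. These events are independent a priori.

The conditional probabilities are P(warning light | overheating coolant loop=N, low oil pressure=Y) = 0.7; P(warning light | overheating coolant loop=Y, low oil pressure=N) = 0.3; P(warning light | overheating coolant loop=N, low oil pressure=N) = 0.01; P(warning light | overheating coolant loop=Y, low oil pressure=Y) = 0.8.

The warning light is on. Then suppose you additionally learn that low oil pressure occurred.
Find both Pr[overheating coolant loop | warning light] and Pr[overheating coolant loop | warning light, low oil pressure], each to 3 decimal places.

P(warning light) = 0.01·0.64·0.89 + 0.7·0.64·0.11 + 0.3·0.36·0.89 + 0.8·0.36·0.11 = 0.005696 + 0.049280 + 0.096120 + 0.031680 = 0.182776
Restricting to configurations with overheating coolant loop present: 0.096120 + 0.031680 = 0.127800.
So P(overheating coolant loop | warning light) = 0.127800/0.182776 ≈ 0.699.

Now also conditioning on low oil pressure=true:
For the numerator, keep only overheating coolant loop=true terms: 0.8*0.36 = 0.288000
Normalizer over all consistent configurations: 0.7*0.64 + 0.8*0.36 = 0.736000
P(overheating coolant loop | warning light, low oil pressure) = 0.288000/0.736000 ≈ 0.391
— low oil pressure explains away the evidence for overheating coolant loop.

Pr[overheating coolant loop | warning light] ≈ 0.699; Pr[overheating coolant loop | warning light, low oil pressure] ≈ 0.391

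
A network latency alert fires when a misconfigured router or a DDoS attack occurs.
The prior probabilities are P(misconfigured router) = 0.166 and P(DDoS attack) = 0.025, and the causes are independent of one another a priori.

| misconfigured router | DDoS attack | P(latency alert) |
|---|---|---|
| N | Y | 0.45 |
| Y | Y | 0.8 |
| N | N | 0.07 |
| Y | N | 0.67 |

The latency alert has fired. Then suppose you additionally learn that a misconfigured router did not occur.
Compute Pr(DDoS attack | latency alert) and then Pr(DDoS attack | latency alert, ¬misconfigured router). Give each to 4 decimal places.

Pr(DDoS attack | latency alert) ≈ 0.0713; Pr(DDoS attack | latency alert, ¬misconfigured router) ≈ 0.1415

By total probability over the 4 (misconfigured router, DDoS attack) configurations:
  P(latency alert) = 0.07·0.834·0.975 + 0.45·0.834·0.025 + 0.67·0.166·0.975 + 0.8·0.166·0.025
        = 0.056920 + 0.009383 + 0.108440 + 0.003320 = 0.178063
The terms with DDoS attack present sum to 0.012703, so
  P(DDoS attack | latency alert) = 0.012703 / 0.178063 ≈ 0.0713

Now also conditioning on misconfigured router≠true:
Weight on DDoS attack=true, given the evidence: 0.45×0.025 = 0.011250
Normalizer over all consistent configurations: 0.07×0.975 + 0.45×0.025 = 0.079500
P(DDoS attack | latency alert, ¬misconfigured router) = 0.011250/0.079500 ≈ 0.1415
Ruling out misconfigured router raises the posterior on DDoS attack — the flip side of explaining away.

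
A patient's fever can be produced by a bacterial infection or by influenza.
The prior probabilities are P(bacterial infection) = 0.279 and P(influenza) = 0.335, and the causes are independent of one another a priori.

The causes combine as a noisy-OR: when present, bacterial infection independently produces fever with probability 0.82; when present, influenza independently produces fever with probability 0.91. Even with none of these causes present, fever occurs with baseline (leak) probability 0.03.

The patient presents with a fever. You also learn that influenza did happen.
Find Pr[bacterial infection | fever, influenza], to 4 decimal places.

Pr[bacterial infection | fever, influenza] ≈ 0.2944

Under noisy-OR, P(fever | causes) = 1 − (1−0.03)·∏(1−qᵢ) over the active causes.
Sum P(fever|·) weighted by the priors over both values of bacterial infection:
  P(fever | influenza) = 0.9127×0.721 + 0.984286×0.279
        = 0.658057 + 0.274616 = 0.932673
Keeping only the bacterial infection-present terms gives 0.274616, so
  P(bacterial infection | fever, influenza) = 0.274616 / 0.932673 ≈ 0.2944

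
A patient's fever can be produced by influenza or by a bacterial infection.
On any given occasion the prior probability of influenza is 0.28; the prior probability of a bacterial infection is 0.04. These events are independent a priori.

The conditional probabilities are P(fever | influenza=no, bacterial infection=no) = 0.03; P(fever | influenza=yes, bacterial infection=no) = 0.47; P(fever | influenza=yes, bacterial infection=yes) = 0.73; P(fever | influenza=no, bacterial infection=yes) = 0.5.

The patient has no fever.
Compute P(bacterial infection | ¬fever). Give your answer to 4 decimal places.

P(¬fever) = 0.97×0.72×0.96 + 0.5×0.72×0.04 + 0.53×0.28×0.96 + 0.27×0.28×0.04 = 0.670464 + 0.014400 + 0.142464 + 0.003024 = 0.830352
Restricting to configurations with bacterial infection present: 0.014400 + 0.003024 = 0.017424.
Hence the posterior is 0.017424/0.830352 ≈ 0.0210.

P(bacterial infection | ¬fever) ≈ 0.0210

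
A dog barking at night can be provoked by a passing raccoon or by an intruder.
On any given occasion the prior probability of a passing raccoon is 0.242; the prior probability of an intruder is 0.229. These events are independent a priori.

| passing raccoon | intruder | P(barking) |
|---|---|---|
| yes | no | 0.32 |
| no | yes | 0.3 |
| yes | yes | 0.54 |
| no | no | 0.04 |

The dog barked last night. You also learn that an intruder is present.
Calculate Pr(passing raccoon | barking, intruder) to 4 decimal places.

Pr(passing raccoon | barking, intruder) ≈ 0.3649

P(barking | intruder) = 0.3×0.758 + 0.54×0.242 = 0.227400 + 0.130680 = 0.358080
Restricting to configurations with passing raccoon present: 0.54×0.242 = 0.130680.
Hence the posterior is 0.130680/0.358080 ≈ 0.3649.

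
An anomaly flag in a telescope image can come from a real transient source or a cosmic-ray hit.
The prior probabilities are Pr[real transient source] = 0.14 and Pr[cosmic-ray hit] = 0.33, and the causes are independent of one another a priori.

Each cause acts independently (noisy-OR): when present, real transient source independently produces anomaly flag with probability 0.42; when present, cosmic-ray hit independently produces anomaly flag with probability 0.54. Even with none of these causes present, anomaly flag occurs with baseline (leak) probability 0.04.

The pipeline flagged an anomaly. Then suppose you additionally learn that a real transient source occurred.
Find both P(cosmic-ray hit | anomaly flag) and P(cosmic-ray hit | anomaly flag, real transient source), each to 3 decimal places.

Under noisy-OR, P(anomaly flag | causes) = 1 − (1−0.04)·∏(1−qᵢ) over the active causes.
P(anomaly flag) = 0.04*0.86*0.67 + 0.5584*0.86*0.33 + 0.4432*0.14*0.67 + 0.743872*0.14*0.33 = 0.023048 + 0.158474 + 0.041572 + 0.034367 = 0.257461
Restricting to configurations with cosmic-ray hit present: 0.158474 + 0.034367 = 0.192841.
P(cosmic-ray hit | anomaly flag) = 0.192841 / 0.257461 ≈ 0.749

Now also conditioning on real transient source=true:
P(anomaly flag | real transient source) = 0.4432·0.67 + 0.743872·0.33 = 0.296944 + 0.245478 = 0.542422
The cosmic-ray hit-present share is 0.743872·0.33 = 0.245478.
So P(cosmic-ray hit | anomaly flag, real transient source) = 0.245478/0.542422 ≈ 0.453.
This is intercausal reasoning (explaining away): once real transient source accounts for the anomaly flag, cosmic-ray hit becomes less likely.

P(cosmic-ray hit | anomaly flag) ≈ 0.749; P(cosmic-ray hit | anomaly flag, real transient source) ≈ 0.453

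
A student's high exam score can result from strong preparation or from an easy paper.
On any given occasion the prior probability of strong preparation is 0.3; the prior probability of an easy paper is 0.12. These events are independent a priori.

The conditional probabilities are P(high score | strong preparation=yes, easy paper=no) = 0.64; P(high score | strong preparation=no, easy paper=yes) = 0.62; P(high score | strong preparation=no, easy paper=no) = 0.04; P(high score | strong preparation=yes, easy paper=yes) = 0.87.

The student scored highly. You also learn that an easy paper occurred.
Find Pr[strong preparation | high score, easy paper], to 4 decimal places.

Pr[strong preparation | high score, easy paper] ≈ 0.3755

For the numerator, keep only strong preparation=true terms: 0.87×0.3 = 0.261000
The normalizing constant is 0.62×0.7 + 0.87×0.3 = 0.695000
Posterior = 0.261000 / 0.695000 ≈ 0.3755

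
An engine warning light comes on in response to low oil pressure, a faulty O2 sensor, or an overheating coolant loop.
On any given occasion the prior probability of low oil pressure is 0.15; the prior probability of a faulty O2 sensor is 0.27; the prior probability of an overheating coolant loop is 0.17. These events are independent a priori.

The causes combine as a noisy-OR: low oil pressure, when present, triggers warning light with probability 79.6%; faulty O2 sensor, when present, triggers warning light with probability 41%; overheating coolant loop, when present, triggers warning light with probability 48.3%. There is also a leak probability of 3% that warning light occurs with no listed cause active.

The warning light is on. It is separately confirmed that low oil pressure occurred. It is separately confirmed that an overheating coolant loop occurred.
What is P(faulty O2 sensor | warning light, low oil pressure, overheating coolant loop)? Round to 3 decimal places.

Under noisy-OR, P(warning light | causes) = 1 − (1−0.03)·∏(1−qᵢ) over the active causes.
By total probability over both values of faulty O2 sensor:
  P(warning light | low oil pressure, overheating coolant loop) = 0.897696·0.73 + 0.939641·0.27
        = 0.655318 + 0.253703 = 0.909021
The terms with faulty O2 sensor present sum to 0.253703, so
  P(faulty O2 sensor | warning light, low oil pressure, overheating coolant loop) = 0.253703 / 0.909021 ≈ 0.279

P(faulty O2 sensor | warning light, low oil pressure, overheating coolant loop) ≈ 0.279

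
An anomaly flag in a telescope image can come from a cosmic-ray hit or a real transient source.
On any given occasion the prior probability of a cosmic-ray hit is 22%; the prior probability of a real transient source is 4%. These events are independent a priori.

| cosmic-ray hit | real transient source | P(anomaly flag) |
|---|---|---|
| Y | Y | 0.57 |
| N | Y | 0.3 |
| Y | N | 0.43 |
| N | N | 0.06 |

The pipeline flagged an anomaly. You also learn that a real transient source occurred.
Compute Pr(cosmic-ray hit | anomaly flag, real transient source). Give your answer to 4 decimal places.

Weight on cosmic-ray hit=true, given the evidence: 0.57×0.22 = 0.125400
Normalizer over all consistent configurations: 0.3×0.78 + 0.57×0.22 = 0.359400
P(cosmic-ray hit | anomaly flag, real transient source) = 0.125400/0.359400 ≈ 0.3489

Pr(cosmic-ray hit | anomaly flag, real transient source) ≈ 0.3489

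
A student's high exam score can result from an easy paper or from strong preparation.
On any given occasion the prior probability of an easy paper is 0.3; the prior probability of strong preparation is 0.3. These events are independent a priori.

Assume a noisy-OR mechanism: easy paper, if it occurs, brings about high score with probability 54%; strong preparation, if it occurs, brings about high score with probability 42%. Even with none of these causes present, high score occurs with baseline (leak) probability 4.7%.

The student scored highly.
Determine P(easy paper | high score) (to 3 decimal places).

Under noisy-OR, P(high score | causes) = 1 − (1−0.047)·∏(1−qᵢ) over the active causes.
By total probability over the 4 (easy paper, strong preparation) configurations:
  P(high score) = 0.047*0.7*0.7 + 0.44726*0.7*0.3 + 0.56162*0.3*0.7 + 0.74574*0.3*0.3
        = 0.023030 + 0.093925 + 0.117940 + 0.067117 = 0.302012
The terms with easy paper present sum to 0.185057, so
  P(easy paper | high score) = 0.185057 / 0.302012 ≈ 0.613

P(easy paper | high score) ≈ 0.613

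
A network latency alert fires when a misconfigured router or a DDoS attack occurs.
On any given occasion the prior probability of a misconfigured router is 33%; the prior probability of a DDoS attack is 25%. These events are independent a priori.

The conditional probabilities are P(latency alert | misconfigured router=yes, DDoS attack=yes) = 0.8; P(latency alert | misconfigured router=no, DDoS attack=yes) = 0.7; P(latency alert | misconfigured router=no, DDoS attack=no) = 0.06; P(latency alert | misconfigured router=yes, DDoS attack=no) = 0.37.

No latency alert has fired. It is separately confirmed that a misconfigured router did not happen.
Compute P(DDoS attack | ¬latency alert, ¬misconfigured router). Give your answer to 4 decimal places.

P(¬latency alert | ¬misconfigured router) = 0.94*0.75 + 0.3*0.25 = 0.705000 + 0.075000 = 0.780000
Restricting to configurations with DDoS attack present: 0.3*0.25 = 0.075000.
P(DDoS attack | ¬latency alert, ¬misconfigured router) = 0.075000 / 0.780000 ≈ 0.0962

P(DDoS attack | ¬latency alert, ¬misconfigured router) ≈ 0.0962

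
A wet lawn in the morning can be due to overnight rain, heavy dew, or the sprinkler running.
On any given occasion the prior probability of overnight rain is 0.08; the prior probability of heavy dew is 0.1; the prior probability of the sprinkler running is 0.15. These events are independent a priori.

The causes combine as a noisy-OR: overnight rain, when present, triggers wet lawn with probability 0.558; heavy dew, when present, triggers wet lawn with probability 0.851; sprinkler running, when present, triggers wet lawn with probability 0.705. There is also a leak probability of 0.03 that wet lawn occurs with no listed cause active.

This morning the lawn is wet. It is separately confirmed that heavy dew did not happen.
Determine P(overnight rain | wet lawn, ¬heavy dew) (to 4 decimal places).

Under noisy-OR, P(wet lawn | causes) = 1 − (1−0.03)·∏(1−qᵢ) over the active causes.
P(wet lawn | ¬heavy dew) = 0.03·0.92·0.85 + 0.71385·0.92·0.15 + 0.57126·0.08·0.85 + 0.873522·0.08·0.15 = 0.023460 + 0.098511 + 0.038846 + 0.010482 = 0.171299
The overnight rain-present share is 0.038846 + 0.010482 = 0.049328.
Hence the posterior is 0.049328/0.171299 ≈ 0.2880.

P(overnight rain | wet lawn, ¬heavy dew) ≈ 0.2880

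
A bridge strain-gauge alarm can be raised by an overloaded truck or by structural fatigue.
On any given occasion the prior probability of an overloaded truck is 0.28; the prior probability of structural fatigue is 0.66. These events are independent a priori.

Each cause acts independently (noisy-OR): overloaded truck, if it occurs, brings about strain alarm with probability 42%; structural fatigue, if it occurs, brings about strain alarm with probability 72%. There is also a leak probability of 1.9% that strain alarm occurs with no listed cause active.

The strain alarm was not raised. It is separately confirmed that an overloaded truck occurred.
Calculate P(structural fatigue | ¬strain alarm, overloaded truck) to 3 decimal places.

P(structural fatigue | ¬strain alarm, overloaded truck) ≈ 0.352

Under noisy-OR, P(strain alarm | causes) = 1 − (1−0.019)·∏(1−qᵢ) over the active causes.
Weight on structural fatigue=true, given the evidence: 0.159314×0.66 = 0.105147
Normalizer over all consistent configurations: 0.56898×0.34 + 0.159314×0.66 = 0.298600
P(structural fatigue | ¬strain alarm, overloaded truck) = 0.105147/0.298600 ≈ 0.352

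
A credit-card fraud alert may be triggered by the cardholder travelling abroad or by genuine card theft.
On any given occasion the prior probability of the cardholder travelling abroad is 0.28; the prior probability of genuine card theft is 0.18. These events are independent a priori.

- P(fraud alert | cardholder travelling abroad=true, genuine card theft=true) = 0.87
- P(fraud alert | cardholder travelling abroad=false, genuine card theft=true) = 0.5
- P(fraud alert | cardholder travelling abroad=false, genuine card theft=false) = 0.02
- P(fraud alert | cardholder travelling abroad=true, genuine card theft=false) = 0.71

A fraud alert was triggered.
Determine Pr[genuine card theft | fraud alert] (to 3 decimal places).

P(fraud alert) = 0.02×0.72×0.82 + 0.5×0.72×0.18 + 0.71×0.28×0.82 + 0.87×0.28×0.18 = 0.011808 + 0.064800 + 0.163016 + 0.043848 = 0.283472
The genuine card theft-present share is 0.064800 + 0.043848 = 0.108648.
P(genuine card theft | fraud alert) = 0.108648 / 0.283472 ≈ 0.383

Pr[genuine card theft | fraud alert] ≈ 0.383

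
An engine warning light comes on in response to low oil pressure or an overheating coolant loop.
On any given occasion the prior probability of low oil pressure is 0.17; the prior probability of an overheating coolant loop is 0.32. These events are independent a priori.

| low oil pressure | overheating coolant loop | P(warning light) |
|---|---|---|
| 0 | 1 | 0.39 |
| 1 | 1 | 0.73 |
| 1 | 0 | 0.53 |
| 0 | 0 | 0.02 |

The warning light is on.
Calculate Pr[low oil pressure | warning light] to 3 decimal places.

Pr[low oil pressure | warning light] ≈ 0.468

Enumerate the 4 (low oil pressure, overheating coolant loop) configurations and weight by the priors:
  P(warning light) = 0.02·0.83·0.68 + 0.39·0.83·0.32 + 0.53·0.17·0.68 + 0.73·0.17·0.32
        = 0.011288 + 0.103584 + 0.061268 + 0.039712 = 0.215852
Configurations with low oil pressure contribute 0.100980, so
  P(low oil pressure | warning light) = 0.100980 / 0.215852 ≈ 0.468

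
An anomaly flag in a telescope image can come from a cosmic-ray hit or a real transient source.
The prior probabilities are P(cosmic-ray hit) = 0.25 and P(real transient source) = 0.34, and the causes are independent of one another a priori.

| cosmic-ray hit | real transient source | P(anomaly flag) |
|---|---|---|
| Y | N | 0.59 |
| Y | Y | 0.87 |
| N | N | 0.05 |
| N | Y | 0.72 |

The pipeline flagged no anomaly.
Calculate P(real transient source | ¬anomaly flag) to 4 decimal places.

P(¬anomaly flag) = 0.95×0.75×0.66 + 0.28×0.75×0.34 + 0.41×0.25×0.66 + 0.13×0.25×0.34 = 0.470250 + 0.071400 + 0.067650 + 0.011050 = 0.620350
Of this, 0.082450 comes from 0.071400 + 0.011050 (the real transient source=true cases).
P(real transient source | ¬anomaly flag) = 0.082450 / 0.620350 ≈ 0.1329

P(real transient source | ¬anomaly flag) ≈ 0.1329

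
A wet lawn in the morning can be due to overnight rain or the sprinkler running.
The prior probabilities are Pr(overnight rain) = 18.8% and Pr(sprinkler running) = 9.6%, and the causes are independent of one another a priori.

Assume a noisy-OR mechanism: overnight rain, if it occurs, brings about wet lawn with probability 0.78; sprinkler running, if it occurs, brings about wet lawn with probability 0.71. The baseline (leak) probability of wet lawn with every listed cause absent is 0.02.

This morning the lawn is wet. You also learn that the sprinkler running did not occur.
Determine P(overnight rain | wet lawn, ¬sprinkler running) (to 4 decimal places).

P(overnight rain | wet lawn, ¬sprinkler running) ≈ 0.9008

Under noisy-OR, P(wet lawn | causes) = 1 − (1−0.02)·∏(1−qᵢ) over the active causes.
Enumerate both values of overnight rain and weight by the priors:
  P(wet lawn | ¬sprinkler running) = 0.02*0.812 + 0.7844*0.188
        = 0.016240 + 0.147467 = 0.163707
The terms with overnight rain present sum to 0.147467, so
  P(overnight rain | wet lawn, ¬sprinkler running) = 0.147467 / 0.163707 ≈ 0.9008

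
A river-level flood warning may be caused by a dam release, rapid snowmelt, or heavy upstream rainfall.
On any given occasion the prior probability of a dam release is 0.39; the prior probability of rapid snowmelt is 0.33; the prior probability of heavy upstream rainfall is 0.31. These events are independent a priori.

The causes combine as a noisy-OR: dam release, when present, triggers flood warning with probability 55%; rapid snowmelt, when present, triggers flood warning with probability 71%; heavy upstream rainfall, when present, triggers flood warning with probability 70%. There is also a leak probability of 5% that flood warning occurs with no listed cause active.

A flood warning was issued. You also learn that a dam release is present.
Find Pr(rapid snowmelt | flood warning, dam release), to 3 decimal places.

Under noisy-OR, P(flood warning | causes) = 1 − (1−0.05)·∏(1−qᵢ) over the active causes.
Enumerate the 4 (rapid snowmelt, heavy upstream rainfall) configurations and weight by the priors:
  P(flood warning | dam release) = 0.5725·0.67·0.69 + 0.87175·0.67·0.31 + 0.876025·0.33·0.69 + 0.962808·0.33·0.31
        = 0.264667 + 0.181062 + 0.199471 + 0.098495 = 0.743695
Keeping only the rapid snowmelt-present terms gives 0.297966, so
  P(rapid snowmelt | flood warning, dam release) = 0.297966 / 0.743695 ≈ 0.401

Pr(rapid snowmelt | flood warning, dam release) ≈ 0.401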